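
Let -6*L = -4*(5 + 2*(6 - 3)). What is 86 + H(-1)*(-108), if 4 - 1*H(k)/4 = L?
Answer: 1526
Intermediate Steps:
L = 22/3 (L = -(-2)*(5 + 2*(6 - 3))/3 = -(-2)*(5 + 2*3)/3 = -(-2)*(5 + 6)/3 = -(-2)*11/3 = -1/6*(-44) = 22/3 ≈ 7.3333)
H(k) = -40/3 (H(k) = 16 - 4*22/3 = 16 - 88/3 = -40/3)
86 + H(-1)*(-108) = 86 - 40/3*(-108) = 86 + 1440 = 1526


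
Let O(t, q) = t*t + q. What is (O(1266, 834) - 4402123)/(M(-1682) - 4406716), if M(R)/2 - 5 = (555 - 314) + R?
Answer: 2798533/4409588 ≈ 0.63465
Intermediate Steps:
O(t, q) = q + t² (O(t, q) = t² + q = q + t²)
M(R) = 492 + 2*R (M(R) = 10 + 2*((555 - 314) + R) = 10 + 2*(241 + R) = 10 + (482 + 2*R) = 492 + 2*R)
(O(1266, 834) - 4402123)/(M(-1682) - 4406716) = ((834 + 1266²) - 4402123)/((492 + 2*(-1682)) - 4406716) = ((834 + 1602756) - 4402123)/((492 - 3364) - 4406716) = (1603590 - 4402123)/(-2872 - 4406716) = -2798533/(-4409588) = -2798533*(-1/4409588) = 2798533/4409588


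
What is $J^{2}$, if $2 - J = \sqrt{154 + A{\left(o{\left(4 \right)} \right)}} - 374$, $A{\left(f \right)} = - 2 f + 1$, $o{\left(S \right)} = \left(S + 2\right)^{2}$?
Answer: $\left(376 - \sqrt{83}\right)^{2} \approx 1.3461 \cdot 10^{5}$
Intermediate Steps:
$o{\left(S \right)} = \left(2 + S\right)^{2}$
$A{\left(f \right)} = 1 - 2 f$
$J = 376 - \sqrt{83}$ ($J = 2 - \left(\sqrt{154 + \left(1 - 2 \left(2 + 4\right)^{2}\right)} - 374\right) = 2 - \left(\sqrt{154 + \left(1 - 2 \cdot 6^{2}\right)} - 374\right) = 2 - \left(\sqrt{154 + \left(1 - 72\right)} - 374\right) = 2 - \left(\sqrt{154 - 71} - 374\right) = 2 - \left(\sqrt{83} - 374\right) = 2 - \left(-374 + \sqrt{83}\right) = 2 + \left(374 - \sqrt{83}\right) = 376 - \sqrt{83} \approx 366.89$)
$J^{2} = \left(376 - \sqrt{83}\right)^{2}$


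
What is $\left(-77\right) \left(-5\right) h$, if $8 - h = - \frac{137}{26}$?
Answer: $\frac{132825}{26} \approx 5108.7$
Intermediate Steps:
$h = \frac{345}{26}$ ($h = 8 - - \frac{137}{26} = 8 + \frac{137}{26} = \frac{345}{26} \approx 13.269$)
$\left(-77\right) \left(-5\right) h = \left(-77\right) \left(-5\right) \frac{345}{26} = 385 \cdot \frac{345}{26} = \frac{132825}{26}$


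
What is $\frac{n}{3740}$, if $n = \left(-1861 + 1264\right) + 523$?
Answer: $- \frac{37}{1870} \approx -0.019786$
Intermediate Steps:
$n = -74$ ($n = -597 + 523 = -74$)
$\frac{n}{3740} = - \frac{74}{3740} = \left(-74\right) \frac{1}{3740} = - \frac{37}{1870}$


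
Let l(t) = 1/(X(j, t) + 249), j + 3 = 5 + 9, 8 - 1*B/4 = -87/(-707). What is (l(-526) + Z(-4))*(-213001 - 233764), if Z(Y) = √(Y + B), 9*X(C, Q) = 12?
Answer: -1340295/751 - 893530*√3437434/707 ≈ -2.3450e+6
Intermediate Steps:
B = 22276/707 (B = 32 - (-348)/(-707) = 32 - (-348)*(-1)/707 = 32 - 4*87/707 = 32 - 348/707 = 22276/707 ≈ 31.508)
j = 11 (j = -3 + (5 + 9) = -3 + 14 = 11)
X(C, Q) = 4/3 (X(C, Q) = (⅑)*12 = 4/3)
l(t) = 3/751 (l(t) = 1/(4/3 + 249) = 1/(751/3) = 3/751)
Z(Y) = √(22276/707 + Y) (Z(Y) = √(Y + 22276/707) = √(22276/707 + Y))
(l(-526) + Z(-4))*(-213001 - 233764) = (3/751 + √(15749132 + 499849*(-4))/707)*(-213001 - 233764) = (3/751 + √(15749132 - 1999396)/707)*(-446765) = (3/751 + √13749736/707)*(-446765) = (3/751 + (2*√3437434)/707)*(-446765) = (3/751 + 2*√3437434/707)*(-446765) = -1340295/751 - 893530*√3437434/707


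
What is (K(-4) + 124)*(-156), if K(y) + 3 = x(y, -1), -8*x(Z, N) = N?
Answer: -37791/2 ≈ -18896.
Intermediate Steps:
x(Z, N) = -N/8
K(y) = -23/8 (K(y) = -3 - 1/8*(-1) = -3 + 1/8 = -23/8)
(K(-4) + 124)*(-156) = (-23/8 + 124)*(-156) = (969/8)*(-156) = -37791/2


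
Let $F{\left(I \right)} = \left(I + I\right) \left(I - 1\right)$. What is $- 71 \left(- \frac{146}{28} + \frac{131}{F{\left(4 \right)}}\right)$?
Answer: $- \frac{2911}{168} \approx -17.327$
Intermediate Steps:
$F{\left(I \right)} = 2 I \left(-1 + I\right)$
$- 71 \left(- \frac{146}{28} + \frac{131}{F{\left(4 \right)}}\right) = - 71 \left(- \frac{146}{28} + \frac{131}{2 \cdot 4 \left(-1 + 4\right)}\right) = - 71 \left(\left(-146\right) \frac{1}{28} + \frac{131}{2 \cdot 4 \cdot 3}\right) = - 71 \left(- \frac{73}{14} + \frac{131}{24}\right) = \left(-71\right) \frac{41}{168} = - \frac{2911}{168}$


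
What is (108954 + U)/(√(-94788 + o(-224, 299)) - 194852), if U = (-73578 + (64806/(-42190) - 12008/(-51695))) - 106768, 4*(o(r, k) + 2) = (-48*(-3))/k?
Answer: 78543385436031386/214367078435047517 + 18873897673*I*√8474310026/3001139098090665238 ≈ 0.3664 + 0.00057893*I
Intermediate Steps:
o(r, k) = -2 + 36/k (o(r, k) = -2 + ((-48*(-3))/k)/4 = -2 + (144/k)/4 = -2 + 36/k)
U = -7866792853959/43620241 (U = (-73578 + (64806*(-1/42190) - 12008*(-1/51695))) - 106768 = (-73578 + (-32403/21095 + 12008/51695)) - 106768 = (-73578 - 56870573/43620241) - 106768 = -3209546962871/43620241 - 106768 = -7866792853959/43620241 ≈ -1.8035e+5)
(108954 + U)/(√(-94788 + o(-224, 299)) - 194852) = (108954 - 7866792853959/43620241)/(√(-94788 + (-2 + 36/299)) - 194852) = -3114193116045/(43620241*(√(-94788 + (-2 + 36*(1/299))) - 194852)) = -3114193116045/(43620241*(√(-94788 + (-2 + 36/299)) - 194852)) = -3114193116045/(43620241*(√(-94788 - 562/299) - 194852)) = -3114193116045/(43620241*(√(-28342174/299) - 194852)) = -3114193116045/(43620241*(I*√8474310026/299 - 194852)) = -3114193116045/(43620241*(-194852 + I*√8474310026/299))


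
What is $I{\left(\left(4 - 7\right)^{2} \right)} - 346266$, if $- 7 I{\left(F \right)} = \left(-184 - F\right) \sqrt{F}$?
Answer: $- \frac{2423283}{7} \approx -3.4618 \cdot 10^{5}$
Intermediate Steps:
$I{\left(F \right)} = - \frac{\sqrt{F} \left(-184 - F\right)}{7}$ ($I{\left(F \right)} = - \frac{\left(-184 - F\right) \sqrt{F}}{7} = - \frac{\sqrt{F} \left(-184 - F\right)}{7}$)
$I{\left(\left(4 - 7\right)^{2} \right)} - 346266 = \frac{\sqrt{\left(4 - 7\right)^{2}} \left(184 + \left(4 - 7\right)^{2}\right)}{7} - 346266 = \frac{\sqrt{\left(-3\right)^{2}} \left(184 + \left(-3\right)^{2}\right)}{7} - 346266 = \frac{\sqrt{9} \left(184 + 9\right)}{7} - 346266 = \frac{1}{7} \cdot 3 \cdot 193 - 346266 = \frac{579}{7} - 346266 = - \frac{2423283}{7}$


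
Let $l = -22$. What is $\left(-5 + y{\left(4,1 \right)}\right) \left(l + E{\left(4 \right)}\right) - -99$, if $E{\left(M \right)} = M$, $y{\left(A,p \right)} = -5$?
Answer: $279$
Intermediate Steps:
$\left(-5 + y{\left(4,1 \right)}\right) \left(l + E{\left(4 \right)}\right) - -99 = \left(-5 - 5\right) \left(-22 + 4\right) - -99 = \left(-10\right) \left(-18\right) + 99 = 180 + 99 = 279$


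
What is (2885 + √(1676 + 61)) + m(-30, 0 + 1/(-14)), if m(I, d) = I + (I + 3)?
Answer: 2828 + 3*√193 ≈ 2869.7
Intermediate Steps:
m(I, d) = 3 + 2*I (m(I, d) = I + (3 + I) = 3 + 2*I)
(2885 + √(1676 + 61)) + m(-30, 0 + 1/(-14)) = (2885 + √(1676 + 61)) + (3 + 2*(-30)) = (2885 + √1737) + (3 - 60) = (2885 + 3*√193) - 57 = 2828 + 3*√193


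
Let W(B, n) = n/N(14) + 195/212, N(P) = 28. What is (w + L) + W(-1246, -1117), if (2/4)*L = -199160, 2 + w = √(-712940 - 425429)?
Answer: -147791921/371 + I*√1138369 ≈ -3.9836e+5 + 1066.9*I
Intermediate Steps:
W(B, n) = 195/212 + n/28 (W(B, n) = n/28 + 195/212 = 195/212 + n/28)
w = -2 + I*√1138369 (w = -2 + √(-712940 - 425429) = -2 + √(-1138369) = -2 + I*√1138369 ≈ -2.0 + 1066.9*I)
L = -398320 (L = 2*(-199160) = -398320)
(w + L) + W(-1246, -1117) = ((-2 + I*√1138369) - 398320) + (195/212 + (1/28)*(-1117)) = (-398322 + I*√1138369) + (195/212 - 1117/28) = (-398322 + I*√1138369) - 14459/371 = -147791921/371 + I*√1138369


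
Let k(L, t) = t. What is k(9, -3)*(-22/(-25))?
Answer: -66/25 ≈ -2.6400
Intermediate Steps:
k(9, -3)*(-22/(-25)) = -(-66)/(-25) = -(-66)*(-1)/25 = -3*22/25 = -66/25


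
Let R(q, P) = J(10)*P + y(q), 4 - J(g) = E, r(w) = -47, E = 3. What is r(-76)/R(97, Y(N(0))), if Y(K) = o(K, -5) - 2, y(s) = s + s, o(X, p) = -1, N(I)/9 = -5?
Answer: -47/191 ≈ -0.24607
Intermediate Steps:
N(I) = -45 (N(I) = 9*(-5) = -45)
J(g) = 1 (J(g) = 4 - 1*3 = 4 - 3 = 1)
y(s) = 2*s
Y(K) = -3 (Y(K) = -1 - 2 = -3)
R(q, P) = P + 2*q (R(q, P) = 1*P + 2*q = P + 2*q)
r(-76)/R(97, Y(N(0))) = -47/(-3 + 2*97) = -47/(-3 + 194) = -47/191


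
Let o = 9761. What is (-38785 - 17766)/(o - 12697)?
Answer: 56551/2936 ≈ 19.261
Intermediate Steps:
(-38785 - 17766)/(o - 12697) = (-38785 - 17766)/(9761 - 12697) = -56551/(-2936) = -56551*(-1/2936) = 56551/2936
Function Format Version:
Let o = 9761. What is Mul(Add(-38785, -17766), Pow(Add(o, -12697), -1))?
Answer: Rational(56551, 2936) ≈ 19.261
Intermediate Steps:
Mul(Add(-38785, -17766), Pow(Add(o, -12697), -1)) = Mul(Add(-38785, -17766), Pow(Add(9761, -12697), -1)) = Mul(-56551, Pow(-2936, -1)) = Mul(-56551, Rational(-1, 2936)) = Rational(56551, 2936)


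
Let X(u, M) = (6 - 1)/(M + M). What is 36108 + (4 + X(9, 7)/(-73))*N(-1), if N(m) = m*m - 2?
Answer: 36898293/1022 ≈ 36104.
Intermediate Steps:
N(m) = -2 + m² (N(m) = m² - 2 = -2 + m²)
X(u, M) = 5/(2*M) (X(u, M) = 5/((2*M)) = 5*(1/(2*M)) = 5/(2*M))
36108 + (4 + X(9, 7)/(-73))*N(-1) = 36108 + (4 + ((5/2)/7)/(-73))*(-2 + (-1)²) = 36108 + (4 + ((5/2)*(⅐))*(-1/73))*(-2 + 1) = 36108 + (4 + (5/14)*(-1/73))*(-1) = 36108 + (4 - 5/1022)*(-1) = 36108 + (4083/1022)*(-1) = 36108 - 4083/1022 = 36898293/1022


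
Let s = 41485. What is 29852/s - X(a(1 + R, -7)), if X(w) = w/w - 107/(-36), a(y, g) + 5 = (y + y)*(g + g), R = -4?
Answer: -4857683/1493460 ≈ -3.2526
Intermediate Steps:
a(y, g) = -5 + 4*g*y (a(y, g) = -5 + (y + y)*(g + g) = -5 + (2*y)*(2*g) = -5 + 4*g*y)
X(w) = 143/36 (X(w) = 1 - 107*(-1/36) = 1 + 107/36 = 143/36)
29852/s - X(a(1 + R, -7)) = 29852/41485 - 1*143/36 = 29852*(1/41485) - 143/36 = 29852/41485 - 143/36 = -4857683/1493460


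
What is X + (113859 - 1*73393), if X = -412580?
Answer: -372114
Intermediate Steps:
X + (113859 - 1*73393) = -412580 + (113859 - 1*73393) = -412580 + (113859 - 73393) = -412580 + 40466 = -372114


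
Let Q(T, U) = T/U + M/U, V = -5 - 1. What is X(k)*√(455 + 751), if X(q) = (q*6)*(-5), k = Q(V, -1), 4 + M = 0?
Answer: -900*√134 ≈ -10418.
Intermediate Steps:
M = -4 (M = -4 + 0 = -4)
V = -6
Q(T, U) = -4/U + T/U (Q(T, U) = T/U - 4/U = -4/U + T/U)
k = 10 (k = (-4 - 6)/(-1) = -1*(-10) = 10)
X(q) = -30*q (X(q) = (6*q)*(-5) = -30*q)
X(k)*√(455 + 751) = (-30*10)*√(455 + 751) = -900*√134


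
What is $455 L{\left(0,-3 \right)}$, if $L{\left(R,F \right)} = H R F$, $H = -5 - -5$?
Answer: $0$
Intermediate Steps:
$H = 0$ ($H = -5 + 5 = 0$)
$L{\left(R,F \right)} = 0$ ($L{\left(R,F \right)} = 0 R F = 0 F = 0$)
$455 L{\left(0,-3 \right)} = 455 \cdot 0 = 0$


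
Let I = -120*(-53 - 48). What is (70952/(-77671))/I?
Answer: -8869/117671565 ≈ -7.5371e-5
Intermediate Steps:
I = 12120 (I = -120*(-101) = 12120)
(70952/(-77671))/I = (70952/(-77671))/12120 = (70952*(-1/77671))*(1/12120) = -70952/77671*1/12120 = -8869/117671565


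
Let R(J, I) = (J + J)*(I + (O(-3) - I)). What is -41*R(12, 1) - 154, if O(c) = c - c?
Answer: -154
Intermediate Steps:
O(c) = 0
R(J, I) = 0 (R(J, I) = (J + J)*(I + (0 - I)) = (2*J)*(I - I) = (2*J)*0 = 0)
-41*R(12, 1) - 154 = -41*0 - 154 = 0 - 154 = -154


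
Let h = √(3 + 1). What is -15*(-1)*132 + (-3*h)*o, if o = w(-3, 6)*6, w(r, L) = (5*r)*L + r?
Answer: 5328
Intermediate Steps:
h = 2 (h = √4 = 2)
w(r, L) = r + 5*L*r (w(r, L) = 5*L*r + r = r + 5*L*r)
o = -558 (o = -3*(1 + 5*6)*6 = -3*(1 + 30)*6 = -3*31*6 = -93*6 = -558)
-15*(-1)*132 + (-3*h)*o = -15*(-1)*132 - 3*2*(-558) = 15*132 - 6*(-558) = 1980 + 3348 = 5328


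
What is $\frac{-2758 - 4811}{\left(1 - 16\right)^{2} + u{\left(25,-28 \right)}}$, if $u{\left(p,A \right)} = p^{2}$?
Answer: $- \frac{7569}{850} \approx -8.9047$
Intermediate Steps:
$\frac{-2758 - 4811}{\left(1 - 16\right)^{2} + u{\left(25,-28 \right)}} = \frac{-2758 - 4811}{\left(1 - 16\right)^{2} + 25^{2}} = - \frac{7569}{\left(-15\right)^{2} + 625} = - \frac{7569}{225 + 625} = - \frac{7569}{850}$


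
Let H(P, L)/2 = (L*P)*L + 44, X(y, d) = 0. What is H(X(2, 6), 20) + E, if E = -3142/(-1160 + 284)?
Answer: 40115/438 ≈ 91.587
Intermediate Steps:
E = 1571/438 (E = -3142/(-876) = -3142*(-1/876) = 1571/438 ≈ 3.5868)
H(P, L) = 88 + 2*P*L² (H(P, L) = 2*((L*P)*L + 44) = 2*(P*L² + 44) = 2*(44 + P*L²) = 88 + 2*P*L²)
H(X(2, 6), 20) + E = (88 + 2*0*20²) + 1571/438 = (88 + 2*0*400) + 1571/438 = (88 + 0) + 1571/438 = 88 + 1571/438 = 40115/438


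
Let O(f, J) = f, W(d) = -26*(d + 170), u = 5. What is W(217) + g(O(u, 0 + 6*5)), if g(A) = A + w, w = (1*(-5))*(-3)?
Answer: -10042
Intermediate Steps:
W(d) = -4420 - 26*d (W(d) = -26*(170 + d) = -4420 - 26*d)
w = 15 (w = -5*(-3) = 15)
g(A) = 15 + A (g(A) = A + 15 = 15 + A)
W(217) + g(O(u, 0 + 6*5)) = (-4420 - 26*217) + (15 + 5) = (-4420 - 5642) + 20 = -10062 + 20 = -10042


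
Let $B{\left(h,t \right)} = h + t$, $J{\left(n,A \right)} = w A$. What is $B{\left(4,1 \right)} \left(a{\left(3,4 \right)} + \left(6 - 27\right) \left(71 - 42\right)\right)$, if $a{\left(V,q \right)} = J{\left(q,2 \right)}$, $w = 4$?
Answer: $-3005$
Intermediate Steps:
$J{\left(n,A \right)} = 4 A$
$a{\left(V,q \right)} = 8$ ($a{\left(V,q \right)} = 4 \cdot 2 = 8$)
$B{\left(4,1 \right)} \left(a{\left(3,4 \right)} + \left(6 - 27\right) \left(71 - 42\right)\right) = \left(4 + 1\right) \left(8 + \left(6 - 27\right) \left(71 - 42\right)\right) = 5 \left(8 - 609\right) = 5 \left(-601\right) = -3005$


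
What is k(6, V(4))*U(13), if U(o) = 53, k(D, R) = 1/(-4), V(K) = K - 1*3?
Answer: -53/4 ≈ -13.250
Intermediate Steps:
V(K) = -3 + K (V(K) = K - 3 = -3 + K)
k(D, R) = -1/4
k(6, V(4))*U(13) = -1/4*53 = -53/4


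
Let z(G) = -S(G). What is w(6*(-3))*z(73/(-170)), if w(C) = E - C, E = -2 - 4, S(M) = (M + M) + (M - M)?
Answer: 876/85 ≈ 10.306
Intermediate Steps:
S(M) = 2*M (S(M) = 2*M + 0 = 2*M)
E = -6
w(C) = -6 - C
z(G) = -2*G
w(6*(-3))*z(73/(-170)) = (-6 - 6*(-3))*(-146/(-170)) = (-6 - 1*(-18))*(-146*(-1)/170) = (-6 + 18)*(-2*(-73/170)) = 12*(73/85) = 876/85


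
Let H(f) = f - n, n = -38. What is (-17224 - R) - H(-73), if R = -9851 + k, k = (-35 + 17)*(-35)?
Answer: -7968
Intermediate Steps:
k = 630 (k = -18*(-35) = 630)
H(f) = 38 + f (H(f) = f - 1*(-38) = f + 38 = 38 + f)
R = -9221 (R = -9851 + 630 = -9221)
(-17224 - R) - H(-73) = (-17224 - 1*(-9221)) - (38 - 73) = (-17224 + 9221) - 1*(-35) = -8003 + 35 = -7968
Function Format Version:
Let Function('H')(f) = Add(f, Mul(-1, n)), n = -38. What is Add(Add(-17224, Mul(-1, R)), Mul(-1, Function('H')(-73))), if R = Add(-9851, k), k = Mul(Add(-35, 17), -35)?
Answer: -7968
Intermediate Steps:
k = 630 (k = Mul(-18, -35) = 630)
Function('H')(f) = Add(38, f) (Function('H')(f) = Add(f, Mul(-1, -38)) = Add(f, 38) = Add(38, f))
R = -9221 (R = Add(-9851, 630) = -9221)
Add(Add(-17224, Mul(-1, R)), Mul(-1, Function('H')(-73))) = Add(Add(-17224, Mul(-1, -9221)), Mul(-1, Add(38, -73))) = Add(Add(-17224, 9221), Mul(-1, -35)) = Add(-8003, 35) = -7968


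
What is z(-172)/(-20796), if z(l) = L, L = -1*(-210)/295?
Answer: -7/204494 ≈ -3.4231e-5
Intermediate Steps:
L = 42/59 (L = 210*(1/295) = 42/59 ≈ 0.71186)
z(l) = 42/59
z(-172)/(-20796) = (42/59)/(-20796) = (42/59)*(-1/20796) = -7/204494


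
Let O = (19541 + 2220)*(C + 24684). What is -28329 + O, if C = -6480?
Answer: 396108915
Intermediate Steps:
O = 396137244 (O = (19541 + 2220)*(-6480 + 24684) = 21761*18204 = 396137244)
-28329 + O = -28329 + 396137244 = 396108915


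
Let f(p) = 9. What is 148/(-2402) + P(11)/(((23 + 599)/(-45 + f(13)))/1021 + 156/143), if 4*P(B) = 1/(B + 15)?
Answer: -714062641/13559265980 ≈ -0.052662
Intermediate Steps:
P(B) = 1/(4*(15 + B)) (P(B) = 1/(4*(B + 15)) = 1/(4*(15 + B)))
148/(-2402) + P(11)/(((23 + 599)/(-45 + f(13)))/1021 + 156/143) = 148/(-2402) + (1/(4*(15 + 11)))/(((23 + 599)/(-45 + 9))/1021 + 156/143) = 148*(-1/2402) + ((1/4)/26)/((622/(-36))*(1/1021) + 156*(1/143)) = -74/1201 + ((1/4)*(1/26))/((622*(-1/36))*(1/1021) + 12/11) = -74/1201 + 1/(104*(-311/18*1/1021 + 12/11)) = -74/1201 + 1/(104*(-311/18378 + 12/11)) = -74/1201 + 1/(104*(217115/202158)) = -74/1201 + (1/104)*(202158/217115) = -74/1201 + 101079/11289980 = -714062641/13559265980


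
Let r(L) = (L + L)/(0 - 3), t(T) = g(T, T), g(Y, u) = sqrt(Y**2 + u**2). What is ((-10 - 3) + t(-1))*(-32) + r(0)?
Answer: 416 - 32*sqrt(2) ≈ 370.75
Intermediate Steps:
t(T) = sqrt(2)*sqrt(T**2) (t(T) = sqrt(T**2 + T**2) = sqrt(2*T**2) = sqrt(2)*sqrt(T**2))
r(L) = -2*L/3 (r(L) = (2*L)/(-3) = (2*L)*(-1/3) = -2*L/3)
((-10 - 3) + t(-1))*(-32) + r(0) = ((-10 - 3) + sqrt(2)*sqrt((-1)**2))*(-32) - 2/3*0 = (-13 + sqrt(2)*sqrt(1))*(-32) + 0 = (-13 + sqrt(2)*1)*(-32) + 0 = (-13 + sqrt(2))*(-32) + 0 = (416 - 32*sqrt(2)) + 0 = 416 - 32*sqrt(2)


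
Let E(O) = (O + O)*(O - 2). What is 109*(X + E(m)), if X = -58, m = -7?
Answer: 7412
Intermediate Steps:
E(O) = 2*O*(-2 + O) (E(O) = (2*O)*(-2 + O) = 2*O*(-2 + O))
109*(X + E(m)) = 109*(-58 + 2*(-7)*(-2 - 7)) = 109*(-58 + 2*(-7)*(-9)) = 109*(-58 + 126) = 109*68 = 7412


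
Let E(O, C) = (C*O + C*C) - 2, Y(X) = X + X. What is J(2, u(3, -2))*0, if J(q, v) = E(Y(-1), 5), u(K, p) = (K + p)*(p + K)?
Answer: 0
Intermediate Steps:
u(K, p) = (K + p)² (u(K, p) = (K + p)*(K + p) = (K + p)²)
Y(X) = 2*X
E(O, C) = -2 + C² + C*O (E(O, C) = (C*O + C²) - 2 = (C² + C*O) - 2 = -2 + C² + C*O)
J(q, v) = 13 (J(q, v) = -2 + 5² + 5*(2*(-1)) = -2 + 25 + 5*(-2) = -2 + 25 - 10 = 13)
J(2, u(3, -2))*0 = 13*0 = 0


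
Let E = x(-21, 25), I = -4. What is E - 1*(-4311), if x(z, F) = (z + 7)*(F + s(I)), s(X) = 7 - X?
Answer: 3807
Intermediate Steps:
x(z, F) = (7 + z)*(11 + F) (x(z, F) = (z + 7)*(F + (7 - 1*(-4))) = (7 + z)*(F + (7 + 4)) = (7 + z)*(F + 11) = (7 + z)*(11 + F))
E = -504 (E = 77 + 7*25 + 11*(-21) + 25*(-21) = 77 + 175 - 231 - 525 = -504)
E - 1*(-4311) = -504 - 1*(-4311) = -504 + 4311 = 3807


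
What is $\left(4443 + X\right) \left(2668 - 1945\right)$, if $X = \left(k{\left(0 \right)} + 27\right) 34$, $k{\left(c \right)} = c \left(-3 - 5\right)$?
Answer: $3876003$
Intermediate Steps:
$k{\left(c \right)} = - 8 c$ ($k{\left(c \right)} = c \left(-8\right) = - 8 c$)
$X = 918$ ($X = \left(\left(-8\right) 0 + 27\right) 34 = \left(0 + 27\right) 34 = 27 \cdot 34 = 918$)
$\left(4443 + X\right) \left(2668 - 1945\right) = \left(4443 + 918\right) \left(2668 - 1945\right) = 5361 \cdot 723 = 3876003$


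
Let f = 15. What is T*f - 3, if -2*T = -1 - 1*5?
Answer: 42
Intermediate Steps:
T = 3 (T = -(-1 - 1*5)/2 = -(-1 - 5)/2 = -½*(-6) = 3)
T*f - 3 = 3*15 - 3 = 45 - 3 = 42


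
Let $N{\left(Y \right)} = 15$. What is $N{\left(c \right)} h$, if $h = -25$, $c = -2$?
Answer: $-375$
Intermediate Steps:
$N{\left(c \right)} h = 15 \left(-25\right) = -375$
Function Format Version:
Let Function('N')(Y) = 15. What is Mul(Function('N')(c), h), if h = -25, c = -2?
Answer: -375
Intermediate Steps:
Mul(Function('N')(c), h) = Mul(15, -25) = -375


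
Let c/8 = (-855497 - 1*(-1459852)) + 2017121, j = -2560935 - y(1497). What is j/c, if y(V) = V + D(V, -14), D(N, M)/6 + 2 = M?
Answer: -80073/655369 ≈ -0.12218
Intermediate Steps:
D(N, M) = -12 + 6*M
y(V) = -96 + V (y(V) = V + (-12 + 6*(-14)) = V + (-12 - 84) = V - 96 = -96 + V)
j = -2562336 (j = -2560935 - (-96 + 1497) = -2560935 - 1*1401 = -2560935 - 1401 = -2562336)
c = 20971808 (c = 8*((-855497 - 1*(-1459852)) + 2017121) = 8*((-855497 + 1459852) + 2017121) = 8*(604355 + 2017121) = 8*2621476 = 20971808)
j/c = -2562336/20971808 = -2562336*1/20971808 = -80073/655369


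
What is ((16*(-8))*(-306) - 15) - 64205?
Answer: -25052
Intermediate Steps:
((16*(-8))*(-306) - 15) - 64205 = (-128*(-306) - 15) - 64205 = (39168 - 15) - 64205 = 39153 - 64205 = -25052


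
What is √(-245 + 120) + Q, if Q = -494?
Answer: -494 + 5*I*√5 ≈ -494.0 + 11.18*I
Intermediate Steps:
√(-245 + 120) + Q = √(-245 + 120) - 494 = √(-125) - 494 = 5*I*√5 - 494 = -494 + 5*I*√5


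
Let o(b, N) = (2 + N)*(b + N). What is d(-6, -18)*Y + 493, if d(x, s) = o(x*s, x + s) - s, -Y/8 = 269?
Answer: 3938653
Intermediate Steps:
Y = -2152 (Y = -8*269 = -2152)
o(b, N) = (2 + N)*(N + b)
d(x, s) = s + (s + x)² + 2*x + 2*s*x + s*x*(s + x) (d(x, s) = ((x + s)² + 2*(x + s) + 2*(x*s) + (x + s)*(x*s)) - s = ((s + x)² + 2*(s + x) + 2*(s*x) + (s + x)*(s*x)) - s = ((s + x)² + (2*s + 2*x) + 2*s*x + s*x*(s + x)) - s = ((s + x)² + 2*s + 2*x + 2*s*x + s*x*(s + x)) - s = s + (s + x)² + 2*x + 2*s*x + s*x*(s + x))
d(-6, -18)*Y + 493 = (-18 + (-18 - 6)² + 2*(-6) + 2*(-18)*(-6) - 18*(-6)*(-18 - 6))*(-2152) + 493 = (-18 + (-24)² - 12 + 216 - 18*(-6)*(-24))*(-2152) + 493 = (-18 + 576 - 12 + 216 - 2592)*(-2152) + 493 = -1830*(-2152) + 493 = 3938160 + 493 = 3938653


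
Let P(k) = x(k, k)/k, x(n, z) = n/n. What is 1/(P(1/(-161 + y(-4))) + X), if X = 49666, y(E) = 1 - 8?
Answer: 1/49498 ≈ 2.0203e-5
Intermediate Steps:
x(n, z) = 1
y(E) = -7
P(k) = 1/k
1/(P(1/(-161 + y(-4))) + X) = 1/(1/(1/(-161 - 7)) + 49666) = 1/(1/(1/(-168)) + 49666) = 1/(1/(-1/168) + 49666) = 1/(-168 + 49666) = 1/49498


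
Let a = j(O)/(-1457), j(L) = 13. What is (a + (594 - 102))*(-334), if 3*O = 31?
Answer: -239421554/1457 ≈ -1.6433e+5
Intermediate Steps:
O = 31/3 (O = (1/3)*31 = 31/3 ≈ 10.333)
a = -13/1457 (a = 13/(-1457) = 13*(-1/1457) = -13/1457 ≈ -0.0089224)
(a + (594 - 102))*(-334) = (-13/1457 + (594 - 102))*(-334) = (-13/1457 + 492)*(-334) = (716831/1457)*(-334) = -239421554/1457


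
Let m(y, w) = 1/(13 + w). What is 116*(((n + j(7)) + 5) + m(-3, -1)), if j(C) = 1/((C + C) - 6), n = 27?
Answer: 22417/6 ≈ 3736.2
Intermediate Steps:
j(C) = 1/(-6 + 2*C) (j(C) = 1/(2*C - 6) = 1/(-6 + 2*C))
116*(((n + j(7)) + 5) + m(-3, -1)) = 116*(((27 + 1/(2*(-3 + 7))) + 5) + 1/(13 - 1)) = 116*(((27 + (1/2)/4) + 5) + 1/12) = 116*(((27 + (1/2)*(1/4)) + 5) + 1/12) = 116*(((27 + 1/8) + 5) + 1/12) = 116*((217/8 + 5) + 1/12) = 116*(257/8 + 1/12) = 116*(773/24) = 22417/6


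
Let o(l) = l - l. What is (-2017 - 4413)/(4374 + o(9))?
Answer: -3215/2187 ≈ -1.4701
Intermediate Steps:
o(l) = 0
(-2017 - 4413)/(4374 + o(9)) = (-2017 - 4413)/(4374 + 0) = -6430/4374 = -6430*1/4374 = -3215/2187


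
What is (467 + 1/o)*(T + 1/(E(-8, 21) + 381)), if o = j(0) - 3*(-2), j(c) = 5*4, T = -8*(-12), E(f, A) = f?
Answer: 434828687/9698 ≈ 44837.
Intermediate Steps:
T = 96
j(c) = 20
o = 26 (o = 20 - 3*(-2) = 20 + 6 = 26)
(467 + 1/o)*(T + 1/(E(-8, 21) + 381)) = (467 + 1/26)*(96 + 1/(-8 + 381)) = (467 + 1/26)*(96 + 1/373) = 12143*(96 + 1/373)/26 = (12143/26)*(35809/373) = 434828687/9698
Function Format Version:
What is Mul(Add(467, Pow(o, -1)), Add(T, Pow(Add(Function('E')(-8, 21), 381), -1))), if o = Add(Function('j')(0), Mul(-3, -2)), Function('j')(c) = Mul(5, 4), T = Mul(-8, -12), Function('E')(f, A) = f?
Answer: Rational(434828687, 9698) ≈ 44837.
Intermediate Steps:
T = 96
Function('j')(c) = 20
o = 26 (o = Add(20, Mul(-3, -2)) = Add(20, 6) = 26)
Mul(Add(467, Pow(o, -1)), Add(T, Pow(Add(Function('E')(-8, 21), 381), -1))) = Mul(Add(467, Pow(26, -1)), Add(96, Pow(Add(-8, 381), -1))) = Mul(Add(467, Rational(1, 26)), Add(96, Pow(373, -1))) = Mul(Rational(12143, 26), Add(96, Rational(1, 373))) = Mul(Rational(12143, 26), Rational(35809, 373)) = Rational(434828687, 9698)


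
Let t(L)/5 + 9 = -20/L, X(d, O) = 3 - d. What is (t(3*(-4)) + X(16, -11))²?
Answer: 22201/9 ≈ 2466.8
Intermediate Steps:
t(L) = -45 - 100/L (t(L) = -45 + 5*(-20/L) = -45 - 100/L)
(t(3*(-4)) + X(16, -11))² = ((-45 - 100/(3*(-4))) + (3 - 1*16))² = ((-45 - 100/(-12)) + (3 - 16))² = ((-45 - 100*(-1/12)) - 13)² = ((-45 + 25/3) - 13)² = (-110/3 - 13)² = (-149/3)² = 22201/9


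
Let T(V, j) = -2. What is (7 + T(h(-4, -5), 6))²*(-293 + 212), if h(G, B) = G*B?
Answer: -2025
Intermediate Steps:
h(G, B) = B*G
(7 + T(h(-4, -5), 6))²*(-293 + 212) = (7 - 2)²*(-293 + 212) = 5²*(-81) = 25*(-81) = -2025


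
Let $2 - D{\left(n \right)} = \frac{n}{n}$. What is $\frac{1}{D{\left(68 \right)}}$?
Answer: $1$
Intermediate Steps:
$D{\left(n \right)} = 1$ ($D{\left(n \right)} = 2 - \frac{n}{n} = 2 - 1 = 1$)
$\frac{1}{D{\left(68 \right)}} = 1^{-1} = 1$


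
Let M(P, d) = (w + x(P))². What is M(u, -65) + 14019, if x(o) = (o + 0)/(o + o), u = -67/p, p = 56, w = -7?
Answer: 56245/4 ≈ 14061.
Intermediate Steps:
u = -67/56 ≈ -1.1964
x(o) = ½ (x(o) = o/((2*o)) = o*(1/(2*o)) = ½)
M(P, d) = 169/4 (M(P, d) = (-7 + ½)² = (-13/2)² = 169/4)
M(u, -65) + 14019 = 169/4 + 14019 = 56245/4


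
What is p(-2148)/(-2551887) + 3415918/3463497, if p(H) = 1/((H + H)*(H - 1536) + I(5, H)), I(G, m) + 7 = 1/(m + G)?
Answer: 32849762953848067396781/33307314590504448941850 ≈ 0.98626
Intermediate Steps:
I(G, m) = -7 + 1/(G + m) (I(G, m) = -7 + 1/(m + G) = -7 + 1/(G + m))
p(H) = 1/((-34 - 7*H)/(5 + H) + 2*H*(-1536 + H)) (p(H) = 1/((H + H)*(H - 1536) + (1 - 7*5 - 7*H)/(5 + H)) = 1/((2*H)*(-1536 + H) + (1 - 35 - 7*H)/(5 + H)) = 1/(2*H*(-1536 + H) + (-34 - 7*H)/(5 + H)) = 1/((-34 - 7*H)/(5 + H) + 2*H*(-1536 + H)))
p(-2148)/(-2551887) + 3415918/3463497 = ((5 - 2148)/(-34 - 15367*(-2148) - 3062*(-2148)² + 2*(-2148)³))/(-2551887) + 3415918/3463497 = (-2143/(-34 + 33008316 - 3062*4613904 + 2*(-9910665792)))*(-1/2551887) + 3415918*(1/3463497) = (-2143/(-34 + 33008316 - 14127774048 - 19821331584))*(-1/2551887) + 3415918/3463497 = (-2143/(-33916097350))*(-1/2551887) + 3415918/3463497 = -1/33916097350*(-2143)*(-1/2551887) + 3415918/3463497 = (2143/33916097350)*(-1/2551887) + 3415918/3463497 = -2143/86550047918199450 + 3415918/3463497 = 32849762953848067396781/33307314590504448941850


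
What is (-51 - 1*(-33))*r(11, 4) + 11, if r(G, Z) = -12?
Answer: 227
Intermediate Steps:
(-51 - 1*(-33))*r(11, 4) + 11 = (-51 - 1*(-33))*(-12) + 11 = (-51 + 33)*(-12) + 11 = -18*(-12) + 11 = 216 + 11 = 227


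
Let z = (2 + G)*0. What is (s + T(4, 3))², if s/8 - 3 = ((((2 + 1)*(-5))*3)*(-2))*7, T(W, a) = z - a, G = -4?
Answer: 25613721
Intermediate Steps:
z = 0 (z = (2 - 4)*0 = -2*0 = 0)
T(W, a) = -a (T(W, a) = 0 - a = -a)
s = 5064 (s = 24 + 8*(((((2 + 1)*(-5))*3)*(-2))*7) = 24 + 8*((((3*(-5))*3)*(-2))*7) = 24 + 8*((-15*3*(-2))*7) = 24 + 8*(-45*(-2)*7) = 24 + 8*(90*7) = 24 + 8*630 = 24 + 5040 = 5064)
(s + T(4, 3))² = (5064 - 1*3)² = (5064 - 3)² = 5061² = 25613721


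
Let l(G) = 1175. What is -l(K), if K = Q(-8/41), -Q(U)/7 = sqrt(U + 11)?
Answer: -1175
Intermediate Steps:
Q(U) = -7*sqrt(11 + U) (Q(U) = -7*sqrt(U + 11) = -7*sqrt(11 + U))
K = -7*sqrt(18163)/41 (K = -7*sqrt(11 - 8/41) = -7*sqrt(18163)/41 ≈ -23.010)
-l(K) = -1*1175 = -1175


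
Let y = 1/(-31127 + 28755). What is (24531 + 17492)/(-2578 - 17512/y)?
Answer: 42023/41535886 ≈ 0.0010117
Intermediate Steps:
y = -1/2372 (y = 1/(-2372) = -1/2372 ≈ -0.00042159)
(24531 + 17492)/(-2578 - 17512/y) = (24531 + 17492)/(-2578 - 17512/(-1/2372)) = 42023/(-2578 - 17512*(-2372)) = 42023/(-2578 + 41538464) = 42023/41535886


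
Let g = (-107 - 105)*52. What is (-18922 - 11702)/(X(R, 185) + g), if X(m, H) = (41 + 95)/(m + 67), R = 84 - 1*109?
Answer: 160776/57859 ≈ 2.7788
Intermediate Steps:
R = -25 (R = 84 - 109 = -25)
g = -11024 (g = -212*52 = -11024)
X(m, H) = 136/(67 + m)
(-18922 - 11702)/(X(R, 185) + g) = (-18922 - 11702)/(136/(67 - 25) - 11024) = -30624/(136/42 - 11024) = -30624/(136*(1/42) - 11024) = -30624/(68/21 - 11024) = -30624/(-231436/21) = -30624*(-21/231436) = 160776/57859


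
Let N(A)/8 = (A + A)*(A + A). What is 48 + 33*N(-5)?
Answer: 26448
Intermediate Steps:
N(A) = 32*A² (N(A) = 8*((A + A)*(A + A)) = 8*((2*A)*(2*A)) = 8*(4*A²) = 32*A²)
48 + 33*N(-5) = 48 + 33*(32*(-5)²) = 48 + 33*(32*25) = 48 + 33*800 = 48 + 26400 = 26448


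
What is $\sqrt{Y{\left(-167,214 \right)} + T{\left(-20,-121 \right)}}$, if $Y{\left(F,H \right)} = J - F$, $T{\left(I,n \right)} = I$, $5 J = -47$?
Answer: $\frac{4 \sqrt{215}}{5} \approx 11.73$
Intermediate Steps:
$J = - \frac{47}{5}$ ($J = \frac{1}{5} \left(-47\right) = - \frac{47}{5} \approx -9.4$)
$Y{\left(F,H \right)} = - \frac{47}{5} - F$
$\sqrt{Y{\left(-167,214 \right)} + T{\left(-20,-121 \right)}} = \sqrt{\left(- \frac{47}{5} - -167\right) - 20} = \sqrt{\left(- \frac{47}{5} + 167\right) - 20} = \sqrt{\frac{788}{5} - 20} = \sqrt{\frac{688}{5}} = \frac{4 \sqrt{215}}{5}$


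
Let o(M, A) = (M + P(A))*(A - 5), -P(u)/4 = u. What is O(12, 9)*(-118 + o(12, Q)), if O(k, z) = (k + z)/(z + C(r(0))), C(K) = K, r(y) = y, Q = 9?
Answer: -1498/3 ≈ -499.33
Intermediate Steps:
P(u) = -4*u
o(M, A) = (-5 + A)*(M - 4*A) (o(M, A) = (M - 4*A)*(A - 5) = (M - 4*A)*(-5 + A) = (-5 + A)*(M - 4*A))
O(k, z) = (k + z)/z (O(k, z) = (k + z)/(z + 0) = (k + z)/z)
O(12, 9)*(-118 + o(12, Q)) = ((12 + 9)/9)*(-118 + (-5*12 - 4*9² + 20*9 + 9*12)) = ((⅑)*21)*(-118 + (-60 - 4*81 + 180 + 108)) = 7*(-118 + (-60 - 324 + 180 + 108))/3 = 7*(-118 - 96)/3 = (7/3)*(-214) = -1498/3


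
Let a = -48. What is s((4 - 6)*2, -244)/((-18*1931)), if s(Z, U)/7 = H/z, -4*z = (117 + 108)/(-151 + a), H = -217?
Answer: 604562/3910275 ≈ 0.15461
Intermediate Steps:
z = 225/796 (z = -(117 + 108)/(4*(-151 - 48)) = -225/(4*(-199)) = -225*(-1)/(4*199) = -1/4*(-225/199) = 225/796 ≈ 0.28266)
s(Z, U) = -1209124/225 (s(Z, U) = 7*(-217/225/796) = 7*(-217*796/225) = 7*(-172732/225) = -1209124/225)
s((4 - 6)*2, -244)/((-18*1931)) = -1209124/(225*((-18*1931))) = -1209124/225/(-34758) = -1209124/225*(-1/34758) = 604562/3910275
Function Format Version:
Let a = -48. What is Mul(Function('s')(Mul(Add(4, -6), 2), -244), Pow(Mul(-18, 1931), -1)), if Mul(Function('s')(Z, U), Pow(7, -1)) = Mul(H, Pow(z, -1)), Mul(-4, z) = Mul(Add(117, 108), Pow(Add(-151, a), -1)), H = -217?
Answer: Rational(604562, 3910275) ≈ 0.15461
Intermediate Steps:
z = Rational(225, 796) (z = Mul(Rational(-1, 4), Mul(Add(117, 108), Pow(Add(-151, -48), -1))) = Mul(Rational(-1, 4), Mul(225, Pow(-199, -1))) = Mul(Rational(-1, 4), Mul(225, Rational(-1, 199))) = Mul(Rational(-1, 4), Rational(-225, 199)) = Rational(225, 796) ≈ 0.28266)
Function('s')(Z, U) = Rational(-1209124, 225) (Function('s')(Z, U) = Mul(7, Mul(-217, Pow(Rational(225, 796), -1))) = Mul(7, Mul(-217, Rational(796, 225))) = Mul(7, Rational(-172732, 225)) = Rational(-1209124, 225))
Mul(Function('s')(Mul(Add(4, -6), 2), -244), Pow(Mul(-18, 1931), -1)) = Mul(Rational(-1209124, 225), Pow(Mul(-18, 1931), -1)) = Mul(Rational(-1209124, 225), Pow(-34758, -1)) = Mul(Rational(-1209124, 225), Rational(-1, 34758)) = Rational(604562, 3910275)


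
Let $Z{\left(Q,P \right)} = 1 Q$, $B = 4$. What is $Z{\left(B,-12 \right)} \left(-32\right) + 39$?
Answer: $-89$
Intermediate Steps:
$Z{\left(Q,P \right)} = Q$
$Z{\left(B,-12 \right)} \left(-32\right) + 39 = 4 \left(-32\right) + 39 = -128 + 39 = -89$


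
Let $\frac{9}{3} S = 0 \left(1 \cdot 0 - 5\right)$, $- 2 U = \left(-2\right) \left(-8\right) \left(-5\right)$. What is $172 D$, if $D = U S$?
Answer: $0$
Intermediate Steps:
$U = 40$ ($U = - \frac{\left(-2\right) \left(-8\right) \left(-5\right)}{2} = - \frac{16 \left(-5\right)}{2} = \left(- \frac{1}{2}\right) \left(-80\right) = 40$)
$S = 0$ ($S = \frac{0 \left(1 \cdot 0 - 5\right)}{3} = \frac{0 \left(0 - 5\right)}{3} = \frac{0 \left(-5\right)}{3} = \frac{1}{3} \cdot 0 = 0$)
$D = 0$ ($D = 40 \cdot 0 = 0$)
$172 D = 172 \cdot 0 = 0$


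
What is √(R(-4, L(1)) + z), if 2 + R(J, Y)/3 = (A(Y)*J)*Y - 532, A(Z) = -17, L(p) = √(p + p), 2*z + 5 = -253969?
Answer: √(-128589 + 204*√2) ≈ 358.19*I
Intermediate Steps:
z = -126987 (z = -5/2 + (½)*(-253969) = -5/2 - 253969/2 = -126987)
L(p) = √2*√p (L(p) = √(2*p) = √2*√p)
R(J, Y) = -1602 - 51*J*Y (R(J, Y) = -6 + 3*((-17*J)*Y - 532) = -6 + 3*(-17*J*Y - 532) = -6 + 3*(-532 - 17*J*Y) = -6 + (-1596 - 51*J*Y) = -1602 - 51*J*Y)
√(R(-4, L(1)) + z) = √((-1602 - 51*(-4)*√2*√1) - 126987) = √((-1602 - 51*(-4)*√2*1) - 126987) = √((-1602 - 51*(-4)*√2) - 126987) = √((-1602 + 204*√2) - 126987) = √(-128589 + 204*√2)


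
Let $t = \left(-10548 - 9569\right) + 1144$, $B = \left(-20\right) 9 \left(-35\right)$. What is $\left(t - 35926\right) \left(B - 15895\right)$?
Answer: $526755905$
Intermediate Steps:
$B = 6300$ ($B = \left(-180\right) \left(-35\right) = 6300$)
$t = -18973$ ($t = -20117 + 1144 = -18973$)
$\left(t - 35926\right) \left(B - 15895\right) = \left(-18973 - 35926\right) \left(6300 - 15895\right) = - 54899 \left(6300 - 15895\right) = \left(-54899\right) \left(-9595\right) = 526755905$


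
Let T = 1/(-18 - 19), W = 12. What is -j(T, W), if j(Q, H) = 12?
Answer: -12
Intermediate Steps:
T = -1/37 (T = 1/(-37) = -1/37 ≈ -0.027027)
-j(T, W) = -1*12 = -12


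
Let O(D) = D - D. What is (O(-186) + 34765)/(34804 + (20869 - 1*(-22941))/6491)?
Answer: 225659615/225956574 ≈ 0.99869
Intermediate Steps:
O(D) = 0
(O(-186) + 34765)/(34804 + (20869 - 1*(-22941))/6491) = (0 + 34765)/(34804 + (20869 - 1*(-22941))/6491) = 34765/(34804 + (20869 + 22941)*(1/6491)) = 34765/(34804 + 43810*(1/6491)) = 34765/(34804 + 43810/6491) = 34765/(225956574/6491) = 34765*(6491/225956574) = 225659615/225956574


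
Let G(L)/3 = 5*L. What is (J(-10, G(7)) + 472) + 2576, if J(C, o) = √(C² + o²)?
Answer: 3048 + 5*√445 ≈ 3153.5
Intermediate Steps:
G(L) = 15*L (G(L) = 3*(5*L) = 15*L)
(J(-10, G(7)) + 472) + 2576 = (√((-10)² + (15*7)²) + 472) + 2576 = (√(100 + 105²) + 472) + 2576 = (√(100 + 11025) + 472) + 2576 = (√11125 + 472) + 2576 = (5*√445 + 472) + 2576 = (472 + 5*√445) + 2576 = 3048 + 5*√445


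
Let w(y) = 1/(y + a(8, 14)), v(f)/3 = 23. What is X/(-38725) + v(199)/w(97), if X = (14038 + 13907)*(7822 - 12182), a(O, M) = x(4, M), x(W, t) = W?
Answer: 15668589/1549 ≈ 10115.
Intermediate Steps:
a(O, M) = 4
v(f) = 69 (v(f) = 3*23 = 69)
w(y) = 1/(4 + y) (w(y) = 1/(y + 4) = 1/(4 + y))
X = -121840200 (X = 27945*(-4360) = -121840200)
X/(-38725) + v(199)/w(97) = -121840200/(-38725) + 69/(1/(4 + 97)) = -121840200*(-1/38725) + 69/(1/101) = 4873608/1549 + 69/(1/101) = 4873608/1549 + 69*101 = 4873608/1549 + 6969 = 15668589/1549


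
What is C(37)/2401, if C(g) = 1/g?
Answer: 1/88837 ≈ 1.1257e-5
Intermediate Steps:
C(37)/2401 = 1/(37*2401) = (1/37)*(1/2401) = 1/88837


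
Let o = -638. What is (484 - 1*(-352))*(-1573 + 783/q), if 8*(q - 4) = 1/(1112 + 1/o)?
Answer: -13070067611612/11351599 ≈ -1.1514e+6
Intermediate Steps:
q = 11351599/2837820 (q = 4 + 1/(8*(1112 + 1/(-638))) = 4 + 1/(8*(1112 - 1/638)) = 4 + 1/(8*(709455/638)) = 4 + (⅛)*(638/709455) = 4 + 319/2837820 = 11351599/2837820 ≈ 4.0001)
(484 - 1*(-352))*(-1573 + 783/q) = (484 - 1*(-352))*(-1573 + 783/(11351599/2837820)) = (484 + 352)*(-1573 + 783*(2837820/11351599)) = 836*(-1573 + 2222013060/11351599) = 836*(-15634052167/11351599) = -13070067611612/11351599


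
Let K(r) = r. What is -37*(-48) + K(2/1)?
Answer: 1778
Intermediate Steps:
-37*(-48) + K(2/1) = -37*(-48) + 2/1 = 1776 + 2*1 = 1776 + 2 = 1778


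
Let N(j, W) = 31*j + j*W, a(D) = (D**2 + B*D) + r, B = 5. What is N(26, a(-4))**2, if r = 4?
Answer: 649636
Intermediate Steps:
a(D) = 4 + D**2 + 5*D (a(D) = (D**2 + 5*D) + 4 = 4 + D**2 + 5*D)
N(j, W) = 31*j + W*j
N(26, a(-4))**2 = (26*(31 + (4 + (-4)**2 + 5*(-4))))**2 = (26*(31 + (4 + 16 - 20)))**2 = (26*(31 + 0))**2 = (26*31)**2 = 806**2 = 649636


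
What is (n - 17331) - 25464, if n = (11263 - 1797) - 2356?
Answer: -35685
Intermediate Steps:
n = 7110 (n = 9466 - 2356 = 7110)
(n - 17331) - 25464 = (7110 - 17331) - 25464 = -10221 - 25464 = -35685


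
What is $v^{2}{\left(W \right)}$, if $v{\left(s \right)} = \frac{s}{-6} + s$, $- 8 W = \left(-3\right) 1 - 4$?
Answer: $\frac{1225}{2304} \approx 0.53168$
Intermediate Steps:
$W = \frac{7}{8}$ ($W = - \frac{\left(-3\right) 1 - 4}{8} = - \frac{-3 - 4}{8} = \left(- \frac{1}{8}\right) \left(-7\right) = \frac{7}{8} \approx 0.875$)
$v{\left(s \right)} = \frac{5 s}{6}$ ($v{\left(s \right)} = s \left(- \frac{1}{6}\right) + s = - \frac{s}{6} + s = \frac{5 s}{6}$)
$v^{2}{\left(W \right)} = \left(\frac{5}{6} \cdot \frac{7}{8}\right)^{2} = \left(\frac{35}{48}\right)^{2} = \frac{1225}{2304}$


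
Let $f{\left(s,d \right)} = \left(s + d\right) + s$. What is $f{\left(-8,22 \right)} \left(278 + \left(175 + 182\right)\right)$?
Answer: $3810$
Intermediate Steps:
$f{\left(s,d \right)} = d + 2 s$ ($f{\left(s,d \right)} = \left(d + s\right) + s = d + 2 s$)
$f{\left(-8,22 \right)} \left(278 + \left(175 + 182\right)\right) = \left(22 + 2 \left(-8\right)\right) \left(278 + \left(175 + 182\right)\right) = \left(22 - 16\right) \left(278 + 357\right) = 6 \cdot 635 = 3810$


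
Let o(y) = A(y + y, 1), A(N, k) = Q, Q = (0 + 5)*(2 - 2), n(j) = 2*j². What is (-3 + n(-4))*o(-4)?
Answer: 0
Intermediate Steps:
Q = 0 (Q = 5*0 = 0)
A(N, k) = 0
o(y) = 0
(-3 + n(-4))*o(-4) = (-3 + 2*(-4)²)*0 = (-3 + 2*16)*0 = (-3 + 32)*0 = 29*0 = 0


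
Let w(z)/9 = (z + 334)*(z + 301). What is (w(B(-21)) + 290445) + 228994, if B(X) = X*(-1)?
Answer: 1548229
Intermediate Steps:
B(X) = -X
w(z) = 9*(301 + z)*(334 + z) (w(z) = 9*((z + 334)*(z + 301)) = 9*((334 + z)*(301 + z)) = 9*((301 + z)*(334 + z)) = 9*(301 + z)*(334 + z))
(w(B(-21)) + 290445) + 228994 = ((904806 + 9*(-1*(-21))² + 5715*(-1*(-21))) + 290445) + 228994 = ((904806 + 9*21² + 5715*21) + 290445) + 228994 = ((904806 + 9*441 + 120015) + 290445) + 228994 = ((904806 + 3969 + 120015) + 290445) + 228994 = (1028790 + 290445) + 228994 = 1319235 + 228994 = 1548229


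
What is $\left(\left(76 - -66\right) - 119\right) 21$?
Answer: $483$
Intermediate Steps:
$\left(\left(76 - -66\right) - 119\right) 21 = \left(\left(76 + 66\right) - 119\right) 21 = \left(142 - 119\right) 21 = 23 \cdot 21 = 483$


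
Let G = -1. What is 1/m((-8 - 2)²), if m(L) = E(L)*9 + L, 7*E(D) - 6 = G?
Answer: 7/745 ≈ 0.0093960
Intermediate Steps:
E(D) = 5/7 (E(D) = 6/7 + (⅐)*(-1) = 6/7 - ⅐ = 5/7)
m(L) = 45/7 + L (m(L) = (5/7)*9 + L = 45/7 + L)
1/m((-8 - 2)²) = 1/(45/7 + (-8 - 2)²) = 1/(45/7 + (-10)²) = 1/(45/7 + 100) = 1/(745/7) = 7/745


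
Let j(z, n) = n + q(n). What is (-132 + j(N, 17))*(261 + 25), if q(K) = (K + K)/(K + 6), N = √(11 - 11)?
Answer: -746746/23 ≈ -32467.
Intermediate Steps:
N = 0 (N = √0 = 0)
q(K) = 2*K/(6 + K) (q(K) = (2*K)/(6 + K) = 2*K/(6 + K))
j(z, n) = n + 2*n/(6 + n)
(-132 + j(N, 17))*(261 + 25) = (-132 + 17*(8 + 17)/(6 + 17))*(261 + 25) = (-132 + 17*25/23)*286 = (-132 + 17*(1/23)*25)*286 = (-132 + 425/23)*286 = -2611/23*286 = -746746/23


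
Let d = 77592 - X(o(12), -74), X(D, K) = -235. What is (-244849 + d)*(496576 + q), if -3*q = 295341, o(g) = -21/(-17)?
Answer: -66496301838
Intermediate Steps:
o(g) = 21/17 (o(g) = -21*(-1/17) = 21/17)
q = -98447 (q = -1/3*295341 = -98447)
d = 77827 (d = 77592 - 1*(-235) = 77592 + 235 = 77827)
(-244849 + d)*(496576 + q) = (-244849 + 77827)*(496576 - 98447) = -167022*398129 = -66496301838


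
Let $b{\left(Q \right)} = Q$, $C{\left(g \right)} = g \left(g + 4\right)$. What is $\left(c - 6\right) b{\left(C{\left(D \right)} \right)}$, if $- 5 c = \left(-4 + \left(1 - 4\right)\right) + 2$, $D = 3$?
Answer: $-105$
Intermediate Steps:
$c = 1$ ($c = - \frac{\left(-4 + \left(1 - 4\right)\right) + 2}{5} = - \frac{\left(-4 - 3\right) + 2}{5} = - \frac{-7 + 2}{5} = \left(- \frac{1}{5}\right) \left(-5\right) = 1$)
$C{\left(g \right)} = g \left(4 + g\right)$
$\left(c - 6\right) b{\left(C{\left(D \right)} \right)} = \left(1 - 6\right) 3 \left(4 + 3\right) = - 5 \cdot 3 \cdot 7 = \left(-5\right) 21 = -105$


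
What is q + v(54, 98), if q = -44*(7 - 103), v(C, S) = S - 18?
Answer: 4304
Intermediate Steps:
v(C, S) = -18 + S
q = 4224 (q = -44*(-96) = 4224)
q + v(54, 98) = 4224 + (-18 + 98) = 4224 + 80 = 4304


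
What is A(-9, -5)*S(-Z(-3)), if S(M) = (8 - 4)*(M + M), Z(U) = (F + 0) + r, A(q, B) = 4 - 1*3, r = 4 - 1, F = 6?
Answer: -72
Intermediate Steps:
r = 3
A(q, B) = 1 (A(q, B) = 4 - 3 = 1)
Z(U) = 9 (Z(U) = (6 + 0) + 3 = 6 + 3 = 9)
S(M) = 8*M (S(M) = 4*(2*M) = 8*M)
A(-9, -5)*S(-Z(-3)) = 1*(8*(-1*9)) = 1*(8*(-9)) = 1*(-72) = -72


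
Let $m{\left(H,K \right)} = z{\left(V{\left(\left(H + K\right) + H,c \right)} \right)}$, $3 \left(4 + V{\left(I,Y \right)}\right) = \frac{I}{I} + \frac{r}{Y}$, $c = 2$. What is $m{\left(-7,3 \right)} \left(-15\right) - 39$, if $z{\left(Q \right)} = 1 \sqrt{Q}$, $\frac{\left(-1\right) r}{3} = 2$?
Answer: $-39 - 5 i \sqrt{42} \approx -39.0 - 32.404 i$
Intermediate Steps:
$r = -6$ ($r = \left(-3\right) 2 = -6$)
$V{\left(I,Y \right)} = - \frac{11}{3} - \frac{2}{Y}$ ($V{\left(I,Y \right)} = -4 + \frac{\frac{I}{I} - \frac{6}{Y}}{3} = -4 + \frac{1 - \frac{6}{Y}}{3} = -4 + \left(\frac{1}{3} - \frac{2}{Y}\right) = - \frac{11}{3} - \frac{2}{Y}$)
$z{\left(Q \right)} = \sqrt{Q}$
$m{\left(H,K \right)} = \frac{i \sqrt{42}}{3}$ ($m{\left(H,K \right)} = \sqrt{- \frac{11}{3} - \frac{2}{2}} = \sqrt{- \frac{11}{3} - 1} = \sqrt{- \frac{14}{3}} = \frac{i \sqrt{42}}{3}$)
$m{\left(-7,3 \right)} \left(-15\right) - 39 = \frac{i \sqrt{42}}{3} \left(-15\right) - 39 = - 5 i \sqrt{42} - 39 = -39 - 5 i \sqrt{42}$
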